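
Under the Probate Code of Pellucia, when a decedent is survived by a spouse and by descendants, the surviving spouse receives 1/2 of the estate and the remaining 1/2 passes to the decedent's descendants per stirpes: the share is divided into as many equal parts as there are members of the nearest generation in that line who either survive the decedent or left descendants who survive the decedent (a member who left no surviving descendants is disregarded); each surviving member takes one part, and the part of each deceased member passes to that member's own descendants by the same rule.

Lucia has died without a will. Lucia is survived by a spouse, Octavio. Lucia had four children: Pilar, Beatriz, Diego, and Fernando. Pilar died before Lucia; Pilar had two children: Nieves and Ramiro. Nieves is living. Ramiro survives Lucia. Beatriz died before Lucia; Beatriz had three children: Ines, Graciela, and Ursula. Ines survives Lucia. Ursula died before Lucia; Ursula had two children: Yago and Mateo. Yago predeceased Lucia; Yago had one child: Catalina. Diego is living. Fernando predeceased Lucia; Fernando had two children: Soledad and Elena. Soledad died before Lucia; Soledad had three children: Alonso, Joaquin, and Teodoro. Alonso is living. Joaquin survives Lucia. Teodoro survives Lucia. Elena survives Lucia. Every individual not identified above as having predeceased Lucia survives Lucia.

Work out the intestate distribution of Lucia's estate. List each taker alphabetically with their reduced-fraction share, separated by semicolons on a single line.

Alonso 1/48; Catalina 1/48; Diego 1/8; Elena 1/16; Graciela 1/24; Ines 1/24; Joaquin 1/48; Mateo 1/48; Nieves 1/16; Octavio 1/2; Ramiro 1/16; Teodoro 1/48

Octavio, as surviving spouse, takes 1/2.
The remaining 1/2 passes to Lucia's descendants per stirpes.
The 1/2 is divided into 4 equal shares of 1/8 among Pilar, Beatriz, Diego, Fernando.
Pilar predeceased; the 1/8 allotted to Pilar's branch passes to Pilar's issue by representation.
The 1/8 is divided into 2 equal shares of 1/16 among Nieves, Ramiro.
Nieves is living and takes 1/16.
Ramiro is living and takes 1/16.
Beatriz predeceased; the 1/8 allotted to Beatriz's branch passes to Beatriz's issue by representation.
The 1/8 is divided into 3 equal shares of 1/24 among Ines, Graciela, Ursula.
Ines is living and takes 1/24.
Graciela is living and takes 1/24.
Ursula predeceased; the 1/24 allotted to Ursula's branch passes to Ursula's issue by representation.
The 1/24 is divided into 2 equal shares of 1/48 among Yago, Mateo.
Yago predeceased; the 1/48 allotted to Yago's branch passes to Yago's issue by representation.
Catalina is the sole taker at this level and receives the full 1/48.
Mateo is living and takes 1/48.
Diego is living and takes 1/8.
Fernando predeceased; the 1/8 allotted to Fernando's branch passes to Fernando's issue by representation.
The 1/8 is divided into 2 equal shares of 1/16 among Soledad, Elena.
Soledad predeceased; the 1/16 allotted to Soledad's branch passes to Soledad's issue by representation.
The 1/16 is divided into 3 equal shares of 1/48 among Alonso, Joaquin, Teodoro.
Alonso is living and takes 1/48.
Joaquin is living and takes 1/48.
Teodoro is living and takes 1/48.
Elena is living and takes 1/16.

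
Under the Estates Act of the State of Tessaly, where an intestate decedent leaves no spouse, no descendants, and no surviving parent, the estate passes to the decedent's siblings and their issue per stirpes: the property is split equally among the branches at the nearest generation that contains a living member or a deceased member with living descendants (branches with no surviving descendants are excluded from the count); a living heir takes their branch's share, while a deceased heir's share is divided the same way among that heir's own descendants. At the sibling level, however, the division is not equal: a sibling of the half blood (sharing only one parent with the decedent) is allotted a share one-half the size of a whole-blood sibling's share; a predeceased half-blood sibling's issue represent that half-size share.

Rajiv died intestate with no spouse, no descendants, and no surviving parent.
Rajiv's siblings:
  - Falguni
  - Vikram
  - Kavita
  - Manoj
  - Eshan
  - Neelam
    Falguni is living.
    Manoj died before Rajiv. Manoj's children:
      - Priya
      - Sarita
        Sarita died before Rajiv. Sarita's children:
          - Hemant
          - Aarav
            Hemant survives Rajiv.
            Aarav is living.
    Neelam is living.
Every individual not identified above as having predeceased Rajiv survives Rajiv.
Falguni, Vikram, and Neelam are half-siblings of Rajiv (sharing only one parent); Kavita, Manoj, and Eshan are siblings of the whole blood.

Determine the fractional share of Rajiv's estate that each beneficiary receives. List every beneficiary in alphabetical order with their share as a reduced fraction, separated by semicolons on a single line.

Aarav 1/18; Eshan 2/9; Falguni 1/9; Hemant 1/18; Kavita 2/9; Neelam 1/9; Priya 1/9; Vikram 1/9

No spouse, descendants, or parent survives, so the estate passes to Rajiv's siblings per stirpes.
Half-blood siblings count for one-half the weight of whole-blood siblings at the initial division.
Dividing 1 in proportion to weights (total weight 9/2): Falguni (weight 1/2) → 1/9; Vikram (weight 1/2) → 1/9; Kavita (weight 1) → 2/9; Manoj (weight 1) → 2/9; Eshan (weight 1) → 2/9; Neelam (weight 1/2) → 1/9.
Falguni is living and takes 1/9.
Vikram is living and takes 1/9.
Kavita is living and takes 2/9.
Manoj predeceased; the 2/9 allotted to Manoj's branch passes to Manoj's issue by representation.
The 2/9 is divided into 2 equal shares of 1/9 among Priya, Sarita.
Priya is living and takes 1/9.
Sarita predeceased; the 1/9 allotted to Sarita's branch passes to Sarita's issue by representation.
The 1/9 is divided into 2 equal shares of 1/18 among Hemant, Aarav.
Hemant is living and takes 1/18.
Aarav is living and takes 1/18.
Eshan is living and takes 2/9.
Neelam is living and takes 1/9.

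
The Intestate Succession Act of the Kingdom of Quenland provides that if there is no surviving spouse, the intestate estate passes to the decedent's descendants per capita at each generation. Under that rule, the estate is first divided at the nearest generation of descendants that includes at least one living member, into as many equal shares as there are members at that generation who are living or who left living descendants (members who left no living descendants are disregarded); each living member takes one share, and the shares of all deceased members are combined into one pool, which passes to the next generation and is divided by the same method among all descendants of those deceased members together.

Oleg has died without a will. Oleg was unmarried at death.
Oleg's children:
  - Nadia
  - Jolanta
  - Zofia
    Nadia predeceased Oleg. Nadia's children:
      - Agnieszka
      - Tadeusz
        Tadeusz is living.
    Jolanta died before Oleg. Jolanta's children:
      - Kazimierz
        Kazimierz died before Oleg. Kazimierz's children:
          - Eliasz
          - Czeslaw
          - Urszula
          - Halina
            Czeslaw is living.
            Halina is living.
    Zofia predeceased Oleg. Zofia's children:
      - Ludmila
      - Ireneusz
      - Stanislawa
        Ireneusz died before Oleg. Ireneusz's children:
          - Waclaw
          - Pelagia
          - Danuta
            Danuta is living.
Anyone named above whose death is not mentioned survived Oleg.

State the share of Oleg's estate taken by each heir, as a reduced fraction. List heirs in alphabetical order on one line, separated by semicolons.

Agnieszka 1/6; Czeslaw 1/21; Danuta 1/21; Eliasz 1/21; Halina 1/21; Ludmila 1/6; Pelagia 1/21; Stanislawa 1/6; Tadeusz 1/6; Urszula 1/21; Waclaw 1/21

There is no surviving spouse, so the entire estate passes to Oleg's descendants per capita at each generation.
No one at generation 1 (Nadia, Jolanta, Zofia) is living; moving to the next generation.
At generation 2 (Agnieszka, Tadeusz, Kazimierz, Ludmila, Ireneusz, Stanislawa) there are 6 shares of (1)/6 = 1/6 each.
Living: Agnieszka, Tadeusz, Ludmila, and Stanislawa — each takes 1/6.
Deceased: Kazimierz and Ireneusz. Their combined 1/3 is pooled and carried to generation 3.
At generation 3 (Eliasz, Czeslaw, Urszula, Halina, Waclaw, Pelagia, Danuta) there are 7 shares of (1/3)/7 = 1/21 each.
Living: Eliasz, Czeslaw, Urszula, Halina, Waclaw, Pelagia, and Danuta — each takes 1/21.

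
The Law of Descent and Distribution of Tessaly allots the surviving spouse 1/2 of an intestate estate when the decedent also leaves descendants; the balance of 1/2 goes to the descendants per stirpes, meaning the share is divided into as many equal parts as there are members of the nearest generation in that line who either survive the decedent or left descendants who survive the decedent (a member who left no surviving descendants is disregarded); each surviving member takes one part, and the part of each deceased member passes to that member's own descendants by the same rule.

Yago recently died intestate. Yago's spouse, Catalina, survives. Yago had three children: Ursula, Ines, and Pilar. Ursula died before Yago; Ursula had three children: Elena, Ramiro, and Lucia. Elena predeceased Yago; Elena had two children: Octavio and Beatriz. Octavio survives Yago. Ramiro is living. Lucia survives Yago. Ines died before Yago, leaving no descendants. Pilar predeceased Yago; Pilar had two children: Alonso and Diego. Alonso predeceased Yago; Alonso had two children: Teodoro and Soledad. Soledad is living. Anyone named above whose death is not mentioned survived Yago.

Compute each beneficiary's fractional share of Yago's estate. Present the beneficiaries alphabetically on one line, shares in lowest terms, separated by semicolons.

Beatriz 1/24; Catalina 1/2; Diego 1/8; Lucia 1/12; Octavio 1/24; Ramiro 1/12; Soledad 1/16; Teodoro 1/16

Catalina, as surviving spouse, takes 1/2.
The remaining 1/2 passes to Yago's descendants per stirpes.
Ines left no surviving issue, so that branch lapses and is disregarded.
The 1/2 is divided into 2 equal shares of 1/4 among Ursula, Pilar.
Ursula predeceased; the 1/4 allotted to Ursula's branch passes to Ursula's issue by representation.
The 1/4 is divided into 3 equal shares of 1/12 among Elena, Ramiro, Lucia.
Elena predeceased; the 1/12 allotted to Elena's branch passes to Elena's issue by representation.
The 1/12 is divided into 2 equal shares of 1/24 among Octavio, Beatriz.
Octavio is living and takes 1/24.
Beatriz is living and takes 1/24.
Ramiro is living and takes 1/12.
Lucia is living and takes 1/12.
Pilar predeceased; the 1/4 allotted to Pilar's branch passes to Pilar's issue by representation.
The 1/4 is divided into 2 equal shares of 1/8 among Alonso, Diego.
Alonso predeceased; the 1/8 allotted to Alonso's branch passes to Alonso's issue by representation.
The 1/8 is divided into 2 equal shares of 1/16 among Teodoro, Soledad.
Teodoro is living and takes 1/16.
Soledad is living and takes 1/16.
Diego is living and takes 1/8.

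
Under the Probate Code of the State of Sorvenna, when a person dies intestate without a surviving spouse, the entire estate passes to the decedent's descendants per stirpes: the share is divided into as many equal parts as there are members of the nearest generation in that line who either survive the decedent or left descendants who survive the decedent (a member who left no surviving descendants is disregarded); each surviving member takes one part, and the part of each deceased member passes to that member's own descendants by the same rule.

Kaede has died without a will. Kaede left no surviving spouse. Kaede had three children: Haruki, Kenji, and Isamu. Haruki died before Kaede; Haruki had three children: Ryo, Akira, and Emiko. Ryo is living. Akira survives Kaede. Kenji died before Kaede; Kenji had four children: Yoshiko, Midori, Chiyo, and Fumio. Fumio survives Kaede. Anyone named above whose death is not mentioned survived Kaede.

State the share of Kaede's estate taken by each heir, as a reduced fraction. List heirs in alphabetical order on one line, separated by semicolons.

Akira 1/9; Chiyo 1/12; Emiko 1/9; Fumio 1/12; Isamu 1/3; Midori 1/12; Ryo 1/9; Yoshiko 1/12

There is no surviving spouse, so the entire estate passes to Kaede's descendants per stirpes.
The estate is divided into 3 equal shares of 1/3 among Haruki, Kenji, Isamu.
Haruki predeceased; the 1/3 allotted to Haruki's branch passes to Haruki's issue by representation.
The 1/3 is divided into 3 equal shares of 1/9 among Ryo, Akira, Emiko.
Ryo is living and takes 1/9.
Akira is living and takes 1/9.
Emiko is living and takes 1/9.
Kenji predeceased; the 1/3 allotted to Kenji's branch passes to Kenji's issue by representation.
The 1/3 is divided into 4 equal shares of 1/12 among Yoshiko, Midori, Chiyo, Fumio.
Yoshiko is living and takes 1/12.
Midori is living and takes 1/12.
Chiyo is living and takes 1/12.
Fumio is living and takes 1/12.
Isamu is living and takes 1/3.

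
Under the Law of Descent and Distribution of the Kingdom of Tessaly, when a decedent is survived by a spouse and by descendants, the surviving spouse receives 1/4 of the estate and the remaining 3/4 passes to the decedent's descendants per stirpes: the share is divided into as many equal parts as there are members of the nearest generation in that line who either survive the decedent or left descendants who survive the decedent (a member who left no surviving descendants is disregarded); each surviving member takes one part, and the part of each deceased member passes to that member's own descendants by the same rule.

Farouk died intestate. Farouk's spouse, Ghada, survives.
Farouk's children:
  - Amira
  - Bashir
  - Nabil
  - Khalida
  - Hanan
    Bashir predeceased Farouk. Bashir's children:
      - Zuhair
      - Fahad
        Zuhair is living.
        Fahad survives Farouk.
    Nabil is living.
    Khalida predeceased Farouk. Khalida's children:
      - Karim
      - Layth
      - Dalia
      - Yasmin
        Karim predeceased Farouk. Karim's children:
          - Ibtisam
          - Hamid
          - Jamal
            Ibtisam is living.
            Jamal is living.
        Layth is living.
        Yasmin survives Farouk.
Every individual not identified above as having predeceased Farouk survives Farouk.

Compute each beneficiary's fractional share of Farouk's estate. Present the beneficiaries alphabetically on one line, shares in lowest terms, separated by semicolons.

Amira 3/20; Dalia 3/80; Fahad 3/40; Ghada 1/4; Hamid 1/80; Hanan 3/20; Ibtisam 1/80; Jamal 1/80; Layth 3/80; Nabil 3/20; Yasmin 3/80; Zuhair 3/40

Ghada, as surviving spouse, takes 1/4.
The remaining 3/4 passes to Farouk's descendants per stirpes.
The 3/4 is divided into 5 equal shares of 3/20 among Amira, Bashir, Nabil, Khalida, Hanan.
Amira is living and takes 3/20.
Bashir predeceased; the 3/20 allotted to Bashir's branch passes to Bashir's issue by representation.
The 3/20 is divided into 2 equal shares of 3/40 among Zuhair, Fahad.
Zuhair is living and takes 3/40.
Fahad is living and takes 3/40.
Nabil is living and takes 3/20.
Khalida predeceased; the 3/20 allotted to Khalida's branch passes to Khalida's issue by representation.
The 3/20 is divided into 4 equal shares of 3/80 among Karim, Layth, Dalia, Yasmin.
Karim predeceased; the 3/80 allotted to Karim's branch passes to Karim's issue by representation.
The 3/80 is divided into 3 equal shares of 1/80 among Ibtisam, Hamid, Jamal.
Ibtisam is living and takes 1/80.
Hamid is living and takes 1/80.
Jamal is living and takes 1/80.
Layth is living and takes 3/80.
Dalia is living and takes 3/80.
Yasmin is living and takes 3/80.
Hanan is living and takes 3/20.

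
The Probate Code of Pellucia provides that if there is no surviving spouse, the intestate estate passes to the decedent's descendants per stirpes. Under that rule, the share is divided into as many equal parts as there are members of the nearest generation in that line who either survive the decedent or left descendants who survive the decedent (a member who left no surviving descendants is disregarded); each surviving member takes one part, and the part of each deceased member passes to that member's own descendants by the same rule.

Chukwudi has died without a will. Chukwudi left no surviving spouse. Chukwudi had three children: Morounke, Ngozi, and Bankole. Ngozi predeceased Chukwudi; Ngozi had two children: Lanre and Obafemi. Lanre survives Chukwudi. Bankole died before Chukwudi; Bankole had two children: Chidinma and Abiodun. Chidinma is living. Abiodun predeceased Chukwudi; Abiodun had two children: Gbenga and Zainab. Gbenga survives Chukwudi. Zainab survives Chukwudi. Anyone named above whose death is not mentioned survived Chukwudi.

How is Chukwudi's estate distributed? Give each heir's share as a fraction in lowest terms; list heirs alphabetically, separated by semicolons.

There is no surviving spouse, so the entire estate passes to Chukwudi's descendants per stirpes.
The estate is divided into 3 equal shares of 1/3 among Morounke, Ngozi, Bankole.
Morounke is living and takes 1/3.
Ngozi predeceased; the 1/3 allotted to Ngozi's branch passes to Ngozi's issue by representation.
The 1/3 is divided into 2 equal shares of 1/6 among Lanre, Obafemi.
Lanre is living and takes 1/6.
Obafemi is living and takes 1/6.
Bankole predeceased; the 1/3 allotted to Bankole's branch passes to Bankole's issue by representation.
The 1/3 is divided into 2 equal shares of 1/6 among Chidinma, Abiodun.
Chidinma is living and takes 1/6.
Abiodun predeceased; the 1/6 allotted to Abiodun's branch passes to Abiodun's issue by representation.
The 1/6 is divided into 2 equal shares of 1/12 among Gbenga, Zainab.
Gbenga is living and takes 1/12.
Zainab is living and takes 1/12.

Chidinma 1/6; Gbenga 1/12; Lanre 1/6; Morounke 1/3; Obafemi 1/6; Zainab 1/12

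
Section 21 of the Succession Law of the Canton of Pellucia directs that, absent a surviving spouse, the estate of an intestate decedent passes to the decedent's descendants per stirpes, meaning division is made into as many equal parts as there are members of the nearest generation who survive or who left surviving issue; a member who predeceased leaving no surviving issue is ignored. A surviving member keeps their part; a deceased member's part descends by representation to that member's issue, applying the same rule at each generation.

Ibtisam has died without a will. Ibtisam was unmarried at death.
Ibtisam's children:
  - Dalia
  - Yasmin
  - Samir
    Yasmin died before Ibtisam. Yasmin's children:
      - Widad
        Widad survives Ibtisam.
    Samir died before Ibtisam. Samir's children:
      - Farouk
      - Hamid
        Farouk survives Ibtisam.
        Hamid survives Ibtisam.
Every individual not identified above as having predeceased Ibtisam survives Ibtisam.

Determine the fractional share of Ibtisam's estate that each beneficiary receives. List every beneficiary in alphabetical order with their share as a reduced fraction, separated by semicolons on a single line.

There is no surviving spouse, so the entire estate passes to Ibtisam's descendants per stirpes.
The estate is divided into 3 equal shares of 1/3 among Dalia, Yasmin, Samir.
Dalia is living and takes 1/3.
Yasmin predeceased; the 1/3 allotted to Yasmin's branch passes to Yasmin's issue by representation.
Widad is the sole taker at this level and receives the full 1/3.
Samir predeceased; the 1/3 allotted to Samir's branch passes to Samir's issue by representation.
The 1/3 is divided into 2 equal shares of 1/6 among Farouk, Hamid.
Farouk is living and takes 1/6.
Hamid is living and takes 1/6.

Dalia 1/3; Farouk 1/6; Hamid 1/6; Widad 1/3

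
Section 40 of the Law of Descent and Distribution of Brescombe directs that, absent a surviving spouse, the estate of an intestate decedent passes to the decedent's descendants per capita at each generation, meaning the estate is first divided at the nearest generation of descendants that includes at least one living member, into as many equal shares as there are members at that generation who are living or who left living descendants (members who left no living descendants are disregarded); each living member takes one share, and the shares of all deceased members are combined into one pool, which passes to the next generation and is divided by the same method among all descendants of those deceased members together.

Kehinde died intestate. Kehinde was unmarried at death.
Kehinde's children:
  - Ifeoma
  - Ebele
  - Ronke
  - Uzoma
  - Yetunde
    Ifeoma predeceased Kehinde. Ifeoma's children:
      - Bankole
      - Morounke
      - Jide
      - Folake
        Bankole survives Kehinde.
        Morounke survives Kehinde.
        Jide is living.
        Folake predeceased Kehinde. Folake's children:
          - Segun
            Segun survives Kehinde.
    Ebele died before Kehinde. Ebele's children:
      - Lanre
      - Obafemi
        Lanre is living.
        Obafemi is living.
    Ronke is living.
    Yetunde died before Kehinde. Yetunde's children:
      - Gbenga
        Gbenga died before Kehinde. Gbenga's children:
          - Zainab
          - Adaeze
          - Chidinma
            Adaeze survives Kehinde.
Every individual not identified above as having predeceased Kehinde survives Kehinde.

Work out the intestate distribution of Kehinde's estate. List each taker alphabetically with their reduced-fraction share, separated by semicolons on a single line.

Adaeze 3/70; Bankole 3/35; Chidinma 3/70; Jide 3/35; Lanre 3/35; Morounke 3/35; Obafemi 3/35; Ronke 1/5; Segun 3/70; Uzoma 1/5; Zainab 3/70

There is no surviving spouse, so the entire estate passes to Kehinde's descendants per capita at each generation.
At generation 1 (Ifeoma, Ebele, Ronke, Uzoma, Yetunde) there are 5 shares of (1)/5 = 1/5 each.
Living: Ronke and Uzoma — each takes 1/5.
Deceased: Ifeoma, Ebele, and Yetunde. Their combined 3/5 is pooled and carried to generation 2.
At generation 2 (Bankole, Morounke, Jide, Folake, Lanre, Obafemi, Gbenga) there are 7 shares of (3/5)/7 = 3/35 each.
Living: Bankole, Morounke, Jide, Lanre, and Obafemi — each takes 3/35.
Deceased: Folake and Gbenga. Their combined 6/35 is pooled and carried to generation 3.
At generation 3 (Segun, Zainab, Adaeze, Chidinma) there are 4 shares of (6/35)/4 = 3/70 each.
Living: Segun, Zainab, Adaeze, and Chidinma — each takes 3/70.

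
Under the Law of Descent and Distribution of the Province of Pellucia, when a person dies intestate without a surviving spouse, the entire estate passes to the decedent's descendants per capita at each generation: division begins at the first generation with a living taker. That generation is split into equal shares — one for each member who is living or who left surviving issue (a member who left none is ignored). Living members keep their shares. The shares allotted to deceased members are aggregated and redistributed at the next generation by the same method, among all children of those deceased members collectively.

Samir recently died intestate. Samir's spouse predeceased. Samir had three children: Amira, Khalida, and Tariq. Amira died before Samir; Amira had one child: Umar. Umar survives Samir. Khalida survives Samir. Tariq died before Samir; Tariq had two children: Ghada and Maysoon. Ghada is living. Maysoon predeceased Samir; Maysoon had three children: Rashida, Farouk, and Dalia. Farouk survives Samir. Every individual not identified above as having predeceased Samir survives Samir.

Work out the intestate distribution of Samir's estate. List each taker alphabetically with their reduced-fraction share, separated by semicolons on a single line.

Dalia 2/27; Farouk 2/27; Ghada 2/9; Khalida 1/3; Rashida 2/27; Umar 2/9

There is no surviving spouse, so the entire estate passes to Samir's descendants per capita at each generation.
At generation 1 (Amira, Khalida, Tariq) there are 3 shares of (1)/3 = 1/3 each.
Living: Khalida — each takes 1/3.
Deceased: Amira and Tariq. Their combined 2/3 is pooled and carried to generation 2.
At generation 2 (Umar, Ghada, Maysoon) there are 3 shares of (2/3)/3 = 2/9 each.
Living: Umar and Ghada — each takes 2/9.
Deceased: Maysoon. That 2/9 share is carried to generation 3.
At generation 3 (Rashida, Farouk, Dalia) there are 3 shares of (2/9)/3 = 2/27 each.
Living: Rashida, Farouk, and Dalia — each takes 2/27.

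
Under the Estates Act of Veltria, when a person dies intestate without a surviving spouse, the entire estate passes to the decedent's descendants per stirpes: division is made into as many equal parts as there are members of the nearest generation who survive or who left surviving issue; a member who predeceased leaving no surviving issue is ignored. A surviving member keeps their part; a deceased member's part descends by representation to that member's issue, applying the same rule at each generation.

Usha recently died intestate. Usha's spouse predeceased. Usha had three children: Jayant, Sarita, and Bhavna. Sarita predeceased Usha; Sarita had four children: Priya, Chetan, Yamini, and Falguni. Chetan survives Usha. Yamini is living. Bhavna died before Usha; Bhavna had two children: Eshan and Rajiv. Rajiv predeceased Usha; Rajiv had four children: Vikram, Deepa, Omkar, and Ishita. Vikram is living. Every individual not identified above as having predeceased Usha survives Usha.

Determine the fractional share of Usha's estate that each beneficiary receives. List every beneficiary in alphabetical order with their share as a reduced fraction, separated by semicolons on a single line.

Chetan 1/12; Deepa 1/24; Eshan 1/6; Falguni 1/12; Ishita 1/24; Jayant 1/3; Omkar 1/24; Priya 1/12; Vikram 1/24; Yamini 1/12

There is no surviving spouse, so the entire estate passes to Usha's descendants per stirpes.
The estate is divided into 3 equal shares of 1/3 among Jayant, Sarita, Bhavna.
Jayant is living and takes 1/3.
Sarita predeceased; the 1/3 allotted to Sarita's branch passes to Sarita's issue by representation.
The 1/3 is divided into 4 equal shares of 1/12 among Priya, Chetan, Yamini, Falguni.
Priya is living and takes 1/12.
Chetan is living and takes 1/12.
Yamini is living and takes 1/12.
Falguni is living and takes 1/12.
Bhavna predeceased; the 1/3 allotted to Bhavna's branch passes to Bhavna's issue by representation.
The 1/3 is divided into 2 equal shares of 1/6 among Eshan, Rajiv.
Eshan is living and takes 1/6.
Rajiv predeceased; the 1/6 allotted to Rajiv's branch passes to Rajiv's issue by representation.
The 1/6 is divided into 4 equal shares of 1/24 among Vikram, Deepa, Omkar, Ishita.
Vikram is living and takes 1/24.
Deepa is living and takes 1/24.
Omkar is living and takes 1/24.
Ishita is living and takes 1/24.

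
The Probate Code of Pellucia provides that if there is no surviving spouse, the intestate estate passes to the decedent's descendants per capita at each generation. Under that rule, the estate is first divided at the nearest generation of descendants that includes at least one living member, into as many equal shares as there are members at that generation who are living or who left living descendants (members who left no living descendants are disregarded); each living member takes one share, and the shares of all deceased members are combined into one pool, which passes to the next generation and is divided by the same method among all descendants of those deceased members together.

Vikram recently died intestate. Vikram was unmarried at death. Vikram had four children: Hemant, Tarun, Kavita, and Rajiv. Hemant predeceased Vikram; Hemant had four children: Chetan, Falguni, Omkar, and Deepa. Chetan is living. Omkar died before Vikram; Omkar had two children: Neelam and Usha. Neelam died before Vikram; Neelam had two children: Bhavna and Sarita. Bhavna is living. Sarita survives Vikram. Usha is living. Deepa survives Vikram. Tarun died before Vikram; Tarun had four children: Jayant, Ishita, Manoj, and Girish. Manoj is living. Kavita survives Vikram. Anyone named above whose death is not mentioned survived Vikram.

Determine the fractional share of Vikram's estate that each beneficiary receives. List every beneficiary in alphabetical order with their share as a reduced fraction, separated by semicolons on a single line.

There is no surviving spouse, so the entire estate passes to Vikram's descendants per capita at each generation.
At generation 1 (Hemant, Tarun, Kavita, Rajiv) there are 4 shares of (1)/4 = 1/4 each.
Living: Kavita and Rajiv — each takes 1/4.
Deceased: Hemant and Tarun. Their combined 1/2 is pooled and carried to generation 2.
At generation 2 (Chetan, Falguni, Omkar, Deepa, Jayant, Ishita, Manoj, Girish) there are 8 shares of (1/2)/8 = 1/16 each.
Living: Chetan, Falguni, Deepa, Jayant, Ishita, Manoj, and Girish — each takes 1/16.
Deceased: Omkar. That 1/16 share is carried to generation 3.
At generation 3 (Neelam, Usha) there are 2 shares of (1/16)/2 = 1/32 each.
Living: Usha — each takes 1/32.
Deceased: Neelam. That 1/32 share is carried to generation 4.
At generation 4 (Bhavna, Sarita) there are 2 shares of (1/32)/2 = 1/64 each.
Living: Bhavna and Sarita — each takes 1/64.

Bhavna 1/64; Chetan 1/16; Deepa 1/16; Falguni 1/16; Girish 1/16; Ishita 1/16; Jayant 1/16; Kavita 1/4; Manoj 1/16; Rajiv 1/4; Sarita 1/64; Usha 1/32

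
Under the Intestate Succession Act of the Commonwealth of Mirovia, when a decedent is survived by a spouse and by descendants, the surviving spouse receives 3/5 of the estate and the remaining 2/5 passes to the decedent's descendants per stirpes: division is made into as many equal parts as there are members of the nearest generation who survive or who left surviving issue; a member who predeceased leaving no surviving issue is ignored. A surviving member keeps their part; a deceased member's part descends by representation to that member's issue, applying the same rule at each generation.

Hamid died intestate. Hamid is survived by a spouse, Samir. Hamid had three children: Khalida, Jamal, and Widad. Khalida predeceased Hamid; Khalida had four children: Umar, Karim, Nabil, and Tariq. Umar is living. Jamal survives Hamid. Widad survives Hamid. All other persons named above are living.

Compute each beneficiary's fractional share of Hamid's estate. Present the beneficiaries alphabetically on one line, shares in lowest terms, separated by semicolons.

Jamal 2/15; Karim 1/30; Nabil 1/30; Samir 3/5; Tariq 1/30; Umar 1/30; Widad 2/15

Samir, as surviving spouse, takes 3/5.
The remaining 2/5 passes to Hamid's descendants per stirpes.
The 2/5 is divided into 3 equal shares of 2/15 among Khalida, Jamal, Widad.
Khalida predeceased; the 2/15 allotted to Khalida's branch passes to Khalida's issue by representation.
The 2/15 is divided into 4 equal shares of 1/30 among Umar, Karim, Nabil, Tariq.
Umar is living and takes 1/30.
Karim is living and takes 1/30.
Nabil is living and takes 1/30.
Tariq is living and takes 1/30.
Jamal is living and takes 2/15.
Widad is living and takes 2/15.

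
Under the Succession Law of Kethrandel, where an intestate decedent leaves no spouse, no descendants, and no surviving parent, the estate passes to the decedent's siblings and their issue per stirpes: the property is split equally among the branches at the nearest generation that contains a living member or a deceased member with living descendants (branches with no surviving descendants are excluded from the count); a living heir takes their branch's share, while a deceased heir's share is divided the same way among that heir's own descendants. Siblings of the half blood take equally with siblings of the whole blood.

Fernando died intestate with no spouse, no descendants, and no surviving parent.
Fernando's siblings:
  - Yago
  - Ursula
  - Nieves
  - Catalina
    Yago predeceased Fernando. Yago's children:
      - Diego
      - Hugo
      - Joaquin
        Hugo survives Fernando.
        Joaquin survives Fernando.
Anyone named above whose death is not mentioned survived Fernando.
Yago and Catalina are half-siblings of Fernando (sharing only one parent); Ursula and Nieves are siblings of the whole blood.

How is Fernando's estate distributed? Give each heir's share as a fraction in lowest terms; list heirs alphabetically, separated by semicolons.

No spouse, descendants, or parent survives, so the estate passes to Fernando's siblings per stirpes.
Half-blood and whole-blood siblings take equally under the stated rule.
The estate is divided into 4 equal shares of 1/4 among Yago, Ursula, Nieves, Catalina.
Yago predeceased; the 1/4 allotted to Yago's branch passes to Yago's issue by representation.
The 1/4 is divided into 3 equal shares of 1/12 among Diego, Hugo, Joaquin.
Diego is living and takes 1/12.
Hugo is living and takes 1/12.
Joaquin is living and takes 1/12.
Ursula is living and takes 1/4.
Nieves is living and takes 1/4.
Catalina is living and takes 1/4.

Catalina 1/4; Diego 1/12; Hugo 1/12; Joaquin 1/12; Nieves 1/4; Ursula 1/4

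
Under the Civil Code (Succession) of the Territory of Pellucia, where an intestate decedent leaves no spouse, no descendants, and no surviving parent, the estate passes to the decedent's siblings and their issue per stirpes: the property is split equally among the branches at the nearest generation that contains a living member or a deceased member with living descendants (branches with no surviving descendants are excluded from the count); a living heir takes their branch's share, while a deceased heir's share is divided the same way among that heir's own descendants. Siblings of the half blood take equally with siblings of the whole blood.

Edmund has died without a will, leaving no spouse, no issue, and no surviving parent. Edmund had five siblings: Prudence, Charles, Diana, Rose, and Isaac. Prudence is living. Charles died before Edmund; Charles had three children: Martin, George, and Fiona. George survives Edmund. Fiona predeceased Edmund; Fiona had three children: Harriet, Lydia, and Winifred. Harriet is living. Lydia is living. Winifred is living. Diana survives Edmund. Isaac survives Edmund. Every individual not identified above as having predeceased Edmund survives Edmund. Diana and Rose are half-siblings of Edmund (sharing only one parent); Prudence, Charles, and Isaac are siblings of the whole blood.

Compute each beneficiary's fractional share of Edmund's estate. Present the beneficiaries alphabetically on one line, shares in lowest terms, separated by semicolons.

No spouse, descendants, or parent survives, so the estate passes to Edmund's siblings per stirpes.
Half-blood and whole-blood siblings take equally under the stated rule.
The estate is divided into 5 equal shares of 1/5 among Prudence, Charles, Diana, Rose, Isaac.
Prudence is living and takes 1/5.
Charles predeceased; the 1/5 allotted to Charles's branch passes to Charles's issue by representation.
The 1/5 is divided into 3 equal shares of 1/15 among Martin, George, Fiona.
Martin is living and takes 1/15.
George is living and takes 1/15.
Fiona predeceased; the 1/15 allotted to Fiona's branch passes to Fiona's issue by representation.
The 1/15 is divided into 3 equal shares of 1/45 among Harriet, Lydia, Winifred.
Harriet is living and takes 1/45.
Lydia is living and takes 1/45.
Winifred is living and takes 1/45.
Diana is living and takes 1/5.
Rose is living and takes 1/5.
Isaac is living and takes 1/5.

Diana 1/5; George 1/15; Harriet 1/45; Isaac 1/5; Lydia 1/45; Martin 1/15; Prudence 1/5; Rose 1/5; Winifred 1/45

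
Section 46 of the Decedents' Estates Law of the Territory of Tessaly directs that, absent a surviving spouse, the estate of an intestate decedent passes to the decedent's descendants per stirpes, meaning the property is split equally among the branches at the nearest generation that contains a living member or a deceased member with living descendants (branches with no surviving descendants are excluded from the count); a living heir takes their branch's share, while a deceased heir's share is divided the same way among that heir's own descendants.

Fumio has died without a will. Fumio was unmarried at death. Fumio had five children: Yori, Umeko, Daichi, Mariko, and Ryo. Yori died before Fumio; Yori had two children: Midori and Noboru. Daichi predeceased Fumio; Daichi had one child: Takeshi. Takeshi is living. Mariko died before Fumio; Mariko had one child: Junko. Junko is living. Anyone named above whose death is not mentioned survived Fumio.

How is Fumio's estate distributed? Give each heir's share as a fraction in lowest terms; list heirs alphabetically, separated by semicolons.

There is no surviving spouse, so the entire estate passes to Fumio's descendants per stirpes.
The estate is divided into 5 equal shares of 1/5 among Yori, Umeko, Daichi, Mariko, Ryo.
Yori predeceased; the 1/5 allotted to Yori's branch passes to Yori's issue by representation.
The 1/5 is divided into 2 equal shares of 1/10 among Midori, Noboru.
Midori is living and takes 1/10.
Noboru is living and takes 1/10.
Umeko is living and takes 1/5.
Daichi predeceased; the 1/5 allotted to Daichi's branch passes to Daichi's issue by representation.
Takeshi is the sole taker at this level and receives the full 1/5.
Mariko predeceased; the 1/5 allotted to Mariko's branch passes to Mariko's issue by representation.
Junko is the sole taker at this level and receives the full 1/5.
Ryo is living and takes 1/5.

Junko 1/5; Midori 1/10; Noboru 1/10; Ryo 1/5; Takeshi 1/5; Umeko 1/5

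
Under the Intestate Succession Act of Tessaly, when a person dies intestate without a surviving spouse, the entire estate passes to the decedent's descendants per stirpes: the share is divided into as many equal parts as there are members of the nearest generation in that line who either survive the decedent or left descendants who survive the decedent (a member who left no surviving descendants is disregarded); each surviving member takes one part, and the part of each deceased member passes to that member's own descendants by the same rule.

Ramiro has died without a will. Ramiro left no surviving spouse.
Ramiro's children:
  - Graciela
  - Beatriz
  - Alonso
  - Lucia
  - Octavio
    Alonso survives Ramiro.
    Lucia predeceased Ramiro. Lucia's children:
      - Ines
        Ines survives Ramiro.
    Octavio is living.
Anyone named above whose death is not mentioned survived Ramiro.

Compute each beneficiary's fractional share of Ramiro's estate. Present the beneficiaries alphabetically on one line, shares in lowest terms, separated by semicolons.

There is no surviving spouse, so the entire estate passes to Ramiro's descendants per stirpes.
The estate is divided into 5 equal shares of 1/5 among Graciela, Beatriz, Alonso, Lucia, Octavio.
Graciela is living and takes 1/5.
Beatriz is living and takes 1/5.
Alonso is living and takes 1/5.
Lucia predeceased; the 1/5 allotted to Lucia's branch passes to Lucia's issue by representation.
Ines is the sole taker at this level and receives the full 1/5.
Octavio is living and takes 1/5.

Alonso 1/5; Beatriz 1/5; Graciela 1/5; Ines 1/5; Octavio 1/5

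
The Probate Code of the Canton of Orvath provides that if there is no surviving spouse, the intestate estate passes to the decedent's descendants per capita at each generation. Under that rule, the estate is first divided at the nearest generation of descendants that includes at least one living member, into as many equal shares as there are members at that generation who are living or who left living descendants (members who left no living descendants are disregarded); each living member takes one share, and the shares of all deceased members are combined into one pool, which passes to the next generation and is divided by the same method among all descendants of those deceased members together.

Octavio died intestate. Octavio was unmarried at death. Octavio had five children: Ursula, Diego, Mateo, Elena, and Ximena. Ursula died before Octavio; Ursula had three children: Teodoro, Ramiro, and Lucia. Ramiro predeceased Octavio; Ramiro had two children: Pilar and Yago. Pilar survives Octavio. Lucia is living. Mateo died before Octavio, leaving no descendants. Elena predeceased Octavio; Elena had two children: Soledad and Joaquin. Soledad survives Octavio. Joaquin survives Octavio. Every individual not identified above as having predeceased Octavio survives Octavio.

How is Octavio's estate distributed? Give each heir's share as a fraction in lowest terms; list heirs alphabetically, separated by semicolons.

There is no surviving spouse, so the entire estate passes to Octavio's descendants per capita at each generation.
At generation 1 (Ursula, Diego, Elena, Ximena) there are 4 shares of (1)/4 = 1/4 each.
Living: Diego and Ximena — each takes 1/4.
Deceased: Ursula and Elena. Their combined 1/2 is pooled and carried to generation 2.
At generation 2 (Teodoro, Ramiro, Lucia, Soledad, Joaquin) there are 5 shares of (1/2)/5 = 1/10 each.
Living: Teodoro, Lucia, Soledad, and Joaquin — each takes 1/10.
Deceased: Ramiro. That 1/10 share is carried to generation 3.
At generation 3 (Pilar, Yago) there are 2 shares of (1/10)/2 = 1/20 each.
Living: Pilar and Yago — each takes 1/20.

Diego 1/4; Joaquin 1/10; Lucia 1/10; Pilar 1/20; Soledad 1/10; Teodoro 1/10; Ximena 1/4; Yago 1/20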